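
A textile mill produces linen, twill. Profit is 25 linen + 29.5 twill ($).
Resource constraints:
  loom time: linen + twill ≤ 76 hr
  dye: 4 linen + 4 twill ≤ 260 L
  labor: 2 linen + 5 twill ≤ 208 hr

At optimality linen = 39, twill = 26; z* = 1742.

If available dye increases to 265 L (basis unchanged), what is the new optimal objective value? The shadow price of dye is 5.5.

Δb = 5, so new z* = 1742 + (5.5)·(5) = 1742 + 27.5 = 1769.5.

1769.5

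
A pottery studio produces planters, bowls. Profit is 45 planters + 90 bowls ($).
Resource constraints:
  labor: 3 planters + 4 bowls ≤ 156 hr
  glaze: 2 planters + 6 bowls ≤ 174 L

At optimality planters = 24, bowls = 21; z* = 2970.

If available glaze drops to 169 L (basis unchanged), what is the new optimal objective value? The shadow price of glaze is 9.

Δb = -5, so new z* = 2970 + (9)·(-5) = 2970 − 45 = 2925.

2925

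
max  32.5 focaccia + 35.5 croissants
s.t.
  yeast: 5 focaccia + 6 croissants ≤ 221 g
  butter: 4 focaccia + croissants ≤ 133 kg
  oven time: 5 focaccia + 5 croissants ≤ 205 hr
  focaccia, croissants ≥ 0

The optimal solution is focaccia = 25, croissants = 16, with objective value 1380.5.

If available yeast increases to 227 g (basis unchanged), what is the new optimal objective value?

Binding: yeast and oven time. Non-binding: butter (17 unused).
By complementary slackness, y = 0 for the non-binding constraint.
Dual feasibility on the basic columns requires 5·y_yeast + 5·y_oven time = 32.5, 6·y_yeast + 5·y_oven time = 35.5.
This yields shadow prices y_yeast = 3, y_oven time = 3.5.
Δz = y_yeast·Δb = 3 × (6) = 18, so new z* = 1380.5 + 18 = 1398.5.

1398.5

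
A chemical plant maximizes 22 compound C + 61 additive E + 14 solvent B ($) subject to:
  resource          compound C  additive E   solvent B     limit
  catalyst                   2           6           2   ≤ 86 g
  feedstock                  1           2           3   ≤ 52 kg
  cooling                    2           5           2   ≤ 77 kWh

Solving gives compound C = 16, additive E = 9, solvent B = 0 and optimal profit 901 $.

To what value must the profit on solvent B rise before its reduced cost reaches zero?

Binding: catalyst and cooling. Non-binding: feedstock (18 unused).
By complementary slackness, y = 0 for the non-binding constraint.
From A_Bᵀ y = c: 2·y_catalyst + 2·y_cooling = 22; 6·y_catalyst + 5·y_cooling = 61.
This yields shadow prices y_catalyst = 6, y_cooling = 5.
solvent B enters the basis when its profit ≥ yᵀa₃ = 6·2 + 5·2 = 22.

22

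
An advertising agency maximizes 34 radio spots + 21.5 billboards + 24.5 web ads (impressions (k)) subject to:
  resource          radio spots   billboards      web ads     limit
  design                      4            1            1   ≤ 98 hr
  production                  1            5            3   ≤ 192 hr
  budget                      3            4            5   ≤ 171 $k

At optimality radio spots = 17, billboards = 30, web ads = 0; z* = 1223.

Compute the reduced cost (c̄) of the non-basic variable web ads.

Check each constraint at x*: design 98/98 (tight); production 167/192 (slack 25); budget 171/171 (tight).
By complementary slackness, y = 0 for the non-binding constraint.
From A_Bᵀ y = c: 4·y_design + 3·y_budget = 34; 1·y_design + 4·y_budget = 21.5.
This yields shadow prices y_design = 5.5, y_budget = 4.
Reduced cost of web ads: c₃ − yᵀa₃ = 24.5 − (5.5·1 + 4·5) = 24.5 − 25.5 = -1.

-1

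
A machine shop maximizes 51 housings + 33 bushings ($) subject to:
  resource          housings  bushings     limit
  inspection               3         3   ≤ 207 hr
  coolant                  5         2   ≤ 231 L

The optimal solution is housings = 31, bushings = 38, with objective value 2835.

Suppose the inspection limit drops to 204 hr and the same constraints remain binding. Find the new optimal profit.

2814

Check each constraint at x*: inspection 207/207 (tight); coolant 231/231 (tight).
The binding rows give the dual system: 3·y_inspection + 5·y_coolant = 51 and 3·y_inspection + 2·y_coolant = 33.
Solving: y_inspection = 7, y_coolant = 6.
Δz = y_inspection·Δb = 7 × (-3) = -21, so new z* = 2835 − 21 = 2814.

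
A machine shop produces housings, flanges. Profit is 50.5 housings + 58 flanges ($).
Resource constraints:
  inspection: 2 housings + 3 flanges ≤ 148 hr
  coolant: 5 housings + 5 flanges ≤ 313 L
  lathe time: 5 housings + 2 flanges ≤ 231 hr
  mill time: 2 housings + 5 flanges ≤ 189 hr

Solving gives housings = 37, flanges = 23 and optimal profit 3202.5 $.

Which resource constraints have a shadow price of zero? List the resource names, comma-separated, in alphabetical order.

coolant, inspection

inspection: 143/148 (slack 5)
coolant: 300/313 (slack 13)
lathe time: 231/231 (binding)
mill time: 189/189 (binding)
By complementary slackness, a constraint with positive slack has shadow price 0 → coolant, inspection.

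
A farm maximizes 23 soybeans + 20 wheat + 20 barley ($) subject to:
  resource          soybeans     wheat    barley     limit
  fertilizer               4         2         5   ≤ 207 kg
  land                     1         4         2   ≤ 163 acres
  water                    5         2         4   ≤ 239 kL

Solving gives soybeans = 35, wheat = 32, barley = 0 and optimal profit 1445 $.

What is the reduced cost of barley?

At the optimum: fertilizer uses 204 of 207 (slack = 3); land uses 163 of 163 (binding); water uses 239 of 239 (binding).
By complementary slackness, y = 0 for the non-binding constraint.
Dual feasibility on the basic columns requires 1·y_land + 5·y_water = 23, 4·y_land + 2·y_water = 20.
→ y_land = 3 and y_water = 4.
Reduced cost of barley: c₃ − yᵀa₃ = 20 − (3·2 + 4·4) = 20 − 22 = -2.

-2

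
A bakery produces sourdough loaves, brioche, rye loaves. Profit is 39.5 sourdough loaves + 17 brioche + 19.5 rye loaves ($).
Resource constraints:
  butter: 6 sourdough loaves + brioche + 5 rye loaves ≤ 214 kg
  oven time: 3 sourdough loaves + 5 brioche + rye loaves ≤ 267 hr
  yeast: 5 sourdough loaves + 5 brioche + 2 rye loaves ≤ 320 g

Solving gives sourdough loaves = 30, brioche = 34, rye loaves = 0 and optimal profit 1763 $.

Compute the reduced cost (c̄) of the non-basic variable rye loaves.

-8

Check each constraint at x*: butter 214/214 (tight); oven time 260/267 (slack 7); yeast 320/320 (tight).
Slack constraints have shadow price 0 (complementary slackness).
The binding rows give the dual system: 6·y_butter + 5·y_yeast = 39.5 and 1·y_butter + 5·y_yeast = 17.
This yields shadow prices y_butter = 4.5, y_yeast = 2.5.
Reduced cost of rye loaves: c₃ − yᵀa₃ = 19.5 − (4.5·5 + 2.5·2) = 19.5 − 27.5 = -8.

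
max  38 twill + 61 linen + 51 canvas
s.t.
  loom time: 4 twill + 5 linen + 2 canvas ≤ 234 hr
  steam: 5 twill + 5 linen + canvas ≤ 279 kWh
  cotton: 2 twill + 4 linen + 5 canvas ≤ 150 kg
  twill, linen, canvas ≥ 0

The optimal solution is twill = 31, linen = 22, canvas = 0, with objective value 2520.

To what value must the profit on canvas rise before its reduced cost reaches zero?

55

At the optimum: loom time uses 234 of 234 (binding); steam uses 265 of 279 (slack = 14); cotton uses 150 of 150 (binding).
By complementary slackness, y = 0 for the non-binding constraint.
Dual feasibility on the basic columns requires 4·y_loom time + 2·y_cotton = 38, 5·y_loom time + 4·y_cotton = 61.
→ y_loom time = 5 and y_cotton = 9.
canvas enters the basis when its profit ≥ yᵀa₃ = 5·2 + 9·5 = 55.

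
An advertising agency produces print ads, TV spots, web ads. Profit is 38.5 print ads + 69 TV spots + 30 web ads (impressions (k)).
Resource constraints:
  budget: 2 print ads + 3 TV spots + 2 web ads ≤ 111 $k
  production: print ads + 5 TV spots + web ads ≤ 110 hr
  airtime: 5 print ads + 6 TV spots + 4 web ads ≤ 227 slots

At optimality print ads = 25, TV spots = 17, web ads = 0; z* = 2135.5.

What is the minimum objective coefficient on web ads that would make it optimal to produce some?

At the optimum: budget uses 101 of 111 (slack = 10); production uses 110 of 110 (binding); airtime uses 227 of 227 (binding).
Since budget is not tight, its dual is 0.
From A_Bᵀ y = c: 1·y_production + 5·y_airtime = 38.5; 5·y_production + 6·y_airtime = 69.
This yields shadow prices y_production = 6, y_airtime = 6.5.
web ads enters the basis when its profit ≥ yᵀa₃ = 6·1 + 6.5·4 = 32.

32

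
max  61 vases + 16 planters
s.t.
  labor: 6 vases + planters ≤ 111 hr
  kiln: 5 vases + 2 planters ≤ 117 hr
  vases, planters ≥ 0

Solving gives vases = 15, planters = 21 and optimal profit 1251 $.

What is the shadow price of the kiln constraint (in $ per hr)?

Both labor and kiln are binding at x*.
The binding rows give the dual system: 6·y_labor + 5·y_kiln = 61 and 1·y_labor + 2·y_kiln = 16.
→ y_labor = 6 and y_kiln = 5.
Shadow price of kiln = 5.

5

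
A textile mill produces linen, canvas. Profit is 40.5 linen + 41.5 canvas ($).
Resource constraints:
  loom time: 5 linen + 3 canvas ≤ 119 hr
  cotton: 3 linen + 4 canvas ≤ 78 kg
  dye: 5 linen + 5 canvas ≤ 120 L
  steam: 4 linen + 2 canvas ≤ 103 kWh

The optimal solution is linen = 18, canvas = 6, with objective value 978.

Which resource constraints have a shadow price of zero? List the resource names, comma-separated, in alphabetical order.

loom time: 108/119 (slack 11)
cotton: 78/78 (binding)
dye: 120/120 (binding)
steam: 84/103 (slack 19)
By complementary slackness, a constraint with positive slack has shadow price 0 → loom time, steam.

loom time, steam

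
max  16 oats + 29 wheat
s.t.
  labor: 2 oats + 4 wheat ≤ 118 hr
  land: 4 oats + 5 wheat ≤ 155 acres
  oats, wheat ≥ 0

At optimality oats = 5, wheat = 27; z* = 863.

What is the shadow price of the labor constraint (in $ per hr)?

Check each constraint at x*: labor 118/118 (tight); land 155/155 (tight).
The binding rows give the dual system: 2·y_labor + 4·y_land = 16 and 4·y_labor + 5·y_land = 29.
Solving: y_labor = 6, y_land = 1.
Shadow price of labor = 6.

6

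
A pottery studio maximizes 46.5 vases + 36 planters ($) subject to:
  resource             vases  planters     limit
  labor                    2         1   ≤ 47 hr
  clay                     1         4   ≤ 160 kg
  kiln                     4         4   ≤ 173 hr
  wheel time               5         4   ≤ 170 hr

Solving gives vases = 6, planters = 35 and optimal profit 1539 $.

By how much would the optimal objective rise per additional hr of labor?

At the optimum: labor uses 47 of 47 (binding); clay uses 146 of 160 (slack = 14); kiln uses 164 of 173 (slack = 9); wheel time uses 170 of 170 (binding).
Slack constraints have shadow price 0 (complementary slackness).
Dual feasibility on the basic columns requires 2·y_labor + 5·y_wheel time = 46.5, 1·y_labor + 4·y_wheel time = 36.
→ y_labor = 2 and y_wheel time = 8.5.
Shadow price of labor = 2.

2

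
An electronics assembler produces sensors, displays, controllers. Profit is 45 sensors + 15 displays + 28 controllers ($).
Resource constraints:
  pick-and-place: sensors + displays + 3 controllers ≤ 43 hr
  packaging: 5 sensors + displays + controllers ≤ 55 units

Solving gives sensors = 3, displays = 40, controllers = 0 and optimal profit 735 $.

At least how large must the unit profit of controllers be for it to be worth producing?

30

Both pick-and-place and packaging are binding at x*.
Dual feasibility on the basic columns requires 1·y_pick-and-place + 5·y_packaging = 45, 1·y_pick-and-place + 1·y_packaging = 15.
→ y_pick-and-place = 7.5 and y_packaging = 7.5.
controllers enters the basis when its profit ≥ yᵀa₃ = 7.5·3 + 7.5·1 = 30.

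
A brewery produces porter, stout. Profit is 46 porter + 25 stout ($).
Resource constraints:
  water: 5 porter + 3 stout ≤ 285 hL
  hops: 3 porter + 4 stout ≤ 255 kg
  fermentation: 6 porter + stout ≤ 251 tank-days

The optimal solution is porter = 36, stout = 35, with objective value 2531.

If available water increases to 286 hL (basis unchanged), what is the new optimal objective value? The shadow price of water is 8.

Δb = 1, so new z* = 2531 + (8)·(1) = 2531 + 8 = 2539.

2539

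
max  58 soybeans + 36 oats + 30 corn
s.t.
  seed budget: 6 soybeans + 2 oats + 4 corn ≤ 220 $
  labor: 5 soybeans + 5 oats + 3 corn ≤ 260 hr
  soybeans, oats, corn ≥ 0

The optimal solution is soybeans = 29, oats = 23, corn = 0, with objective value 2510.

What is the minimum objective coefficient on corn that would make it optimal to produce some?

At the optimum: seed budget uses 220 of 220 (binding); labor uses 260 of 260 (binding).
The binding rows give the dual system: 6·y_seed budget + 5·y_labor = 58 and 2·y_seed budget + 5·y_labor = 36.
Solving: y_seed budget = 5.5, y_labor = 5.
corn enters the basis when its profit ≥ yᵀa₃ = 5.5·4 + 5·3 = 37.

37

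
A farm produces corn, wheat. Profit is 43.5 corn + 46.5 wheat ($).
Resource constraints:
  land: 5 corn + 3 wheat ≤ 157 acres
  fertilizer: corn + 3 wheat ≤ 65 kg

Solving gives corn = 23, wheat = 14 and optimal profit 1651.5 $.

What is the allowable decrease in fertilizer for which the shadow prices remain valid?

Binding constraints: land, fertilizer. The basis is B = [[5,3],[1,3]] with det 12.
Per unit decrease in fertilizer, x* moves by d = (0.25, -0.4167).
The basis stays optimal until wheat reaches 0; allowable decrease = 33.6 kg.

33.6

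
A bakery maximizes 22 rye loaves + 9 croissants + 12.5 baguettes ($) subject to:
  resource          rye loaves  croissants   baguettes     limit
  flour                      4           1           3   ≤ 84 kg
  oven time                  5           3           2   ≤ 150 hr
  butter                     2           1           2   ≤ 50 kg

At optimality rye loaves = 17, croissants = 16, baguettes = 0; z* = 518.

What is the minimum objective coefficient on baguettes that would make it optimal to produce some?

Check each constraint at x*: flour 84/84 (tight); oven time 133/150 (slack 17); butter 50/50 (tight).
Slack constraints have shadow price 0 (complementary slackness).
From A_Bᵀ y = c: 4·y_flour + 2·y_butter = 22; 1·y_flour + 1·y_butter = 9.
This yields shadow prices y_flour = 2, y_butter = 7.
baguettes enters the basis when its profit ≥ yᵀa₃ = 2·3 + 7·2 = 20.

20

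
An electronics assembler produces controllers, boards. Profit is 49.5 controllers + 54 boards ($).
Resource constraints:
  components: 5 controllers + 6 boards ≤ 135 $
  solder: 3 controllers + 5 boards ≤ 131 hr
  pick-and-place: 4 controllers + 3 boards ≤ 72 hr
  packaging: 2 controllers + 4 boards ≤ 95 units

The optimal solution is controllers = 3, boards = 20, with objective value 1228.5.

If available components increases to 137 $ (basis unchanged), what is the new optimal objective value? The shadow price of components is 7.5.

1243.5

Δb = 2, so new z* = 1228.5 + (7.5)·(2) = 1228.5 + 15 = 1243.5.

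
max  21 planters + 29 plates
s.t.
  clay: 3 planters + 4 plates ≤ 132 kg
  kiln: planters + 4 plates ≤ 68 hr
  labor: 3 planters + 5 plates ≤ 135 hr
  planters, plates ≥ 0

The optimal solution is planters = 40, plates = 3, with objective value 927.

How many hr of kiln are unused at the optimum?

kiln used = 1·40 + 4·3 = 52; slack = 68 − 52 = 16.

16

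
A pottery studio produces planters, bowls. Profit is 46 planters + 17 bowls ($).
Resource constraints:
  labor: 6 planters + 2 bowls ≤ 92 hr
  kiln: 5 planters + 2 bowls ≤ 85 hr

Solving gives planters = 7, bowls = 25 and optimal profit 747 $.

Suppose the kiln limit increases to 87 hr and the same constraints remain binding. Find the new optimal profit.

At the optimum: labor uses 92 of 92 (binding); kiln uses 85 of 85 (binding).
From A_Bᵀ y = c: 6·y_labor + 5·y_kiln = 46; 2·y_labor + 2·y_kiln = 17.
This yields shadow prices y_labor = 3.5, y_kiln = 5.
Δz = y_kiln·Δb = 5 × (2) = 10, so new z* = 747 + 10 = 757.

757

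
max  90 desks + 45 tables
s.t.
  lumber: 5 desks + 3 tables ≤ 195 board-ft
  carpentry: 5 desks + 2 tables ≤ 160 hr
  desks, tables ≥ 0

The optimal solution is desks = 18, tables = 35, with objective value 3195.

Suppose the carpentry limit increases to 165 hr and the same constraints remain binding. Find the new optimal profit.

Check each constraint at x*: lumber 195/195 (tight); carpentry 160/160 (tight).
The binding rows give the dual system: 5·y_lumber + 5·y_carpentry = 90 and 3·y_lumber + 2·y_carpentry = 45.
Solving: y_lumber = 9, y_carpentry = 9.
Δz = y_carpentry·Δb = 9 × (5) = 45, so new z* = 3195 + 45 = 3240.

3240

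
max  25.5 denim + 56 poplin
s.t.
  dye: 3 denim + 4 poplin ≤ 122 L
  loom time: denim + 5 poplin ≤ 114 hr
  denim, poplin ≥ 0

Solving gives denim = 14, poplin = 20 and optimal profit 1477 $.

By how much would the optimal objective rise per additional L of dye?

At the optimum: dye uses 122 of 122 (binding); loom time uses 114 of 114 (binding).
Dual feasibility on the basic columns requires 3·y_dye + 1·y_loom time = 25.5, 4·y_dye + 5·y_loom time = 56.
Solving: y_dye = 6.5, y_loom time = 6.
Shadow price of dye = 6.5.

6.5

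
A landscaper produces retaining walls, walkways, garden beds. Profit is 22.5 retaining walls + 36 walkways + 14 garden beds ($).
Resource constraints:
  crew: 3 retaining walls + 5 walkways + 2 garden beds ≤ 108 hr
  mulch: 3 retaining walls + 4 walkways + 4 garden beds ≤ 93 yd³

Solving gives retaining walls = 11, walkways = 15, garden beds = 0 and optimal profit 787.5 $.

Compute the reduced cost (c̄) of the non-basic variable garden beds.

-4

Check each constraint at x*: crew 108/108 (tight); mulch 93/93 (tight).
Dual feasibility on the basic columns requires 3·y_crew + 3·y_mulch = 22.5, 5·y_crew + 4·y_mulch = 36.
Solving: y_crew = 6, y_mulch = 1.5.
Reduced cost of garden beds: c₃ − yᵀa₃ = 14 − (6·2 + 1.5·4) = 14 − 18 = -4.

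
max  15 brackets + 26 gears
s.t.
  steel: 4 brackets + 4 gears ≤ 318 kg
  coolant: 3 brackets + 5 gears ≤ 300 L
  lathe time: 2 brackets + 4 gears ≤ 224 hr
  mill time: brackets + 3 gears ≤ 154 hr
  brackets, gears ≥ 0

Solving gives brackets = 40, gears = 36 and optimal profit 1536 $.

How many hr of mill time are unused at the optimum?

mill time used = 1·40 + 3·36 = 148; slack = 154 − 148 = 6.

6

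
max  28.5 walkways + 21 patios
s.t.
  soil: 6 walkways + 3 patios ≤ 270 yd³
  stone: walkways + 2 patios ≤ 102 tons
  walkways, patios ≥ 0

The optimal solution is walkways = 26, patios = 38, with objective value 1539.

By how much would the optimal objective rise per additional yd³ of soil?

Check each constraint at x*: soil 270/270 (tight); stone 102/102 (tight).
From A_Bᵀ y = c: 6·y_soil + 1·y_stone = 28.5; 3·y_soil + 2·y_stone = 21.
This yields shadow prices y_soil = 4, y_stone = 4.5.
Shadow price of soil = 4.

4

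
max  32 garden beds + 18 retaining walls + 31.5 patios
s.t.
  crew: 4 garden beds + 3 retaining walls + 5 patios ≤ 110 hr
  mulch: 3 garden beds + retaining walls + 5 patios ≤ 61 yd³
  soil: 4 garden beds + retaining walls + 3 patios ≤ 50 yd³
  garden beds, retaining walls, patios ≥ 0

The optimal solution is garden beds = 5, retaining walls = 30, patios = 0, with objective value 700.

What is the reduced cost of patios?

-2.5

Binding: crew and soil. Non-binding: mulch (16 unused).
Since mulch is not tight, its dual is 0.
Dual feasibility on the basic columns requires 4·y_crew + 4·y_soil = 32, 3·y_crew + 1·y_soil = 18.
This yields shadow prices y_crew = 5, y_soil = 3.
Reduced cost of patios: c₃ − yᵀa₃ = 31.5 − (5·5 + 3·3) = 31.5 − 34 = -2.5.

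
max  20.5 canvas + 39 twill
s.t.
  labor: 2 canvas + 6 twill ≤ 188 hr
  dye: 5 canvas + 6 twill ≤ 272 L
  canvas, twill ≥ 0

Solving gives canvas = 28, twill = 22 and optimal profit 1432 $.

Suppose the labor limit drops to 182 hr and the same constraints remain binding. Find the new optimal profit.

At the optimum: labor uses 188 of 188 (binding); dye uses 272 of 272 (binding).
From A_Bᵀ y = c: 2·y_labor + 5·y_dye = 20.5; 6·y_labor + 6·y_dye = 39.
Solving: y_labor = 4, y_dye = 2.5.
Δz = y_labor·Δb = 4 × (-6) = -24, so new z* = 1432 − 24 = 1408.

1408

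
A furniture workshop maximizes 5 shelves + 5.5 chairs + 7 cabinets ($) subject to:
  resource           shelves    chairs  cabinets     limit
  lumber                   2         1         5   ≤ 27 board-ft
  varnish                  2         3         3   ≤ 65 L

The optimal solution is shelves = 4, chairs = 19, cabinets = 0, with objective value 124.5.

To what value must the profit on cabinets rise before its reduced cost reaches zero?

At the optimum: lumber uses 27 of 27 (binding); varnish uses 65 of 65 (binding).
From A_Bᵀ y = c: 2·y_lumber + 2·y_varnish = 5; 1·y_lumber + 3·y_varnish = 5.5.
Solving: y_lumber = 1, y_varnish = 1.5.
cabinets enters the basis when its profit ≥ yᵀa₃ = 1·5 + 1.5·3 = 9.5.

9.5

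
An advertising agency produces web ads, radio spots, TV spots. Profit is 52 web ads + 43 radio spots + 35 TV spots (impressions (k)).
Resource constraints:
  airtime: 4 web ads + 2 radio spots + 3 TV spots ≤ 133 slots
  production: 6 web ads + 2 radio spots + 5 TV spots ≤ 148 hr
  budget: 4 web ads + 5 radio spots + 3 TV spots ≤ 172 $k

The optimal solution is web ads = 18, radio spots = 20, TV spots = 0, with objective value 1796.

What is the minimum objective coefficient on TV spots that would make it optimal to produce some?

Binding: production and budget. Non-binding: airtime (21 unused).
Since airtime is not tight, its dual is 0.
From A_Bᵀ y = c: 6·y_production + 4·y_budget = 52; 2·y_production + 5·y_budget = 43.
Solving: y_production = 4, y_budget = 7.
TV spots enters the basis when its profit ≥ yᵀa₃ = 4·5 + 7·3 = 41.

41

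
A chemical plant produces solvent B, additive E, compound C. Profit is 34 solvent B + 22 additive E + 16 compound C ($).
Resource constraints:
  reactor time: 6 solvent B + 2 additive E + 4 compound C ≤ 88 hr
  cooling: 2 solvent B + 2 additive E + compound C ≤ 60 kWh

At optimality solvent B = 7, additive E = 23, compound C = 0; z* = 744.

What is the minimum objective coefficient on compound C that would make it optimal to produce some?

At the optimum: reactor time uses 88 of 88 (binding); cooling uses 60 of 60 (binding).
Dual feasibility on the basic columns requires 6·y_reactor time + 2·y_cooling = 34, 2·y_reactor time + 2·y_cooling = 22.
Solving: y_reactor time = 3, y_cooling = 8.
compound C enters the basis when its profit ≥ yᵀa₃ = 3·4 + 8·1 = 20.

20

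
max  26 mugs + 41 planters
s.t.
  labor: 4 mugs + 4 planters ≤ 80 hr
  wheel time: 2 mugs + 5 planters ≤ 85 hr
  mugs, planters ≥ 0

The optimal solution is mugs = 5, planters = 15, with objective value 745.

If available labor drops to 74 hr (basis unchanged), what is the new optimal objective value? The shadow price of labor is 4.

721

Δb = -6, so new z* = 745 + (4)·(-6) = 745 − 24 = 721.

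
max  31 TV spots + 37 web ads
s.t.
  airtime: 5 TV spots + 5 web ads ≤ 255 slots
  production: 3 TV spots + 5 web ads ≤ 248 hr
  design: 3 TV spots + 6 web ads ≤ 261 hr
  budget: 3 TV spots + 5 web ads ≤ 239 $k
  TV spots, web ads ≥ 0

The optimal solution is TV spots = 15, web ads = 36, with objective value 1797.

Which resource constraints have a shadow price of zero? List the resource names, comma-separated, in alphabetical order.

budget, production

airtime: 255/255 (binding)
production: 225/248 (slack 23)
design: 261/261 (binding)
budget: 225/239 (slack 14)
By complementary slackness, a constraint with positive slack has shadow price 0 → budget, production.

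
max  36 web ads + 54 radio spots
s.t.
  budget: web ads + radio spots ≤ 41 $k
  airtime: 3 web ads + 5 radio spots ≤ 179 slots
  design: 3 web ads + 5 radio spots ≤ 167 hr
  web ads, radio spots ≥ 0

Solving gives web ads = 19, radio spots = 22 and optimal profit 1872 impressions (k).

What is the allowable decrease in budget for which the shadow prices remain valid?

Binding constraints: budget, design. The basis is B = [[1,1],[3,5]] with det 2.
Per unit decrease in budget, x* moves by d = (-2.5, 1.5).
The basis stays optimal until web ads reaches 0; allowable decrease = 7.6 $k.

7.6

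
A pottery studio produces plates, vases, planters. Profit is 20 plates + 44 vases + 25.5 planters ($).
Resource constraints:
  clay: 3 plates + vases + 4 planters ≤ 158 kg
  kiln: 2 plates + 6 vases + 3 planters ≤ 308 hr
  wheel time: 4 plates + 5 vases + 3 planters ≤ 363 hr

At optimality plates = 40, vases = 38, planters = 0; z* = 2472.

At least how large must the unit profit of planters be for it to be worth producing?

Binding: clay and kiln. Non-binding: wheel time (13 unused).
Since wheel time is not tight, its dual is 0.
The binding rows give the dual system: 3·y_clay + 2·y_kiln = 20 and 1·y_clay + 6·y_kiln = 44.
Solving: y_clay = 2, y_kiln = 7.
planters enters the basis when its profit ≥ yᵀa₃ = 2·4 + 7·3 = 29.

29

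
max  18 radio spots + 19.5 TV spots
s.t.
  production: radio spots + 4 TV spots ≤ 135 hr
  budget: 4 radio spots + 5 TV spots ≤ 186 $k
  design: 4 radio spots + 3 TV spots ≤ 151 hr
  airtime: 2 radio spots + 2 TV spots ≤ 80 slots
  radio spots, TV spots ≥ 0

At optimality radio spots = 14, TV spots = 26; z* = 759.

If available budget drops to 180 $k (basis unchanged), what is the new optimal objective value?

Check each constraint at x*: production 118/135 (slack 17); budget 186/186 (tight); design 134/151 (slack 17); airtime 80/80 (tight).
Since production, design are not tight, their duals are 0.
The binding rows give the dual system: 4·y_budget + 2·y_airtime = 18 and 5·y_budget + 2·y_airtime = 19.5.
→ y_budget = 1.5 and y_airtime = 6.
Δz = y_budget·Δb = 1.5 × (-6) = -9, so new z* = 759 − 9 = 750.

750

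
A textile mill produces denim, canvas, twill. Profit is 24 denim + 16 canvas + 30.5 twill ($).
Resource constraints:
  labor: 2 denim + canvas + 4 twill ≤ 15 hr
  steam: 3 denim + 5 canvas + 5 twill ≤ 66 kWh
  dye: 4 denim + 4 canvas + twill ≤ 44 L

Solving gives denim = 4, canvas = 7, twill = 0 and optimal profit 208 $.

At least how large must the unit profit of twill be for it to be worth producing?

34

Check each constraint at x*: labor 15/15 (tight); steam 47/66 (slack 19); dye 44/44 (tight).
Since steam is not tight, its dual is 0.
Dual feasibility on the basic columns requires 2·y_labor + 4·y_dye = 24, 1·y_labor + 4·y_dye = 16.
→ y_labor = 8 and y_dye = 2.
twill enters the basis when its profit ≥ yᵀa₃ = 8·4 + 2·1 = 34.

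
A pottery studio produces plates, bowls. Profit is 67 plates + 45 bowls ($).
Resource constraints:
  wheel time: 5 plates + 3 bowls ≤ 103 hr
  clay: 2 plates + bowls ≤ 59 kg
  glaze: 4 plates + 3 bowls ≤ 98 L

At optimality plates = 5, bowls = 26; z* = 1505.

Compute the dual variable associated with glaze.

Binding: wheel time and glaze. Non-binding: clay (23 unused).
By complementary slackness, y = 0 for the non-binding constraint.
From A_Bᵀ y = c: 5·y_wheel time + 4·y_glaze = 67; 3·y_wheel time + 3·y_glaze = 45.
→ y_wheel time = 7 and y_glaze = 8.
Shadow price of glaze = 8.

8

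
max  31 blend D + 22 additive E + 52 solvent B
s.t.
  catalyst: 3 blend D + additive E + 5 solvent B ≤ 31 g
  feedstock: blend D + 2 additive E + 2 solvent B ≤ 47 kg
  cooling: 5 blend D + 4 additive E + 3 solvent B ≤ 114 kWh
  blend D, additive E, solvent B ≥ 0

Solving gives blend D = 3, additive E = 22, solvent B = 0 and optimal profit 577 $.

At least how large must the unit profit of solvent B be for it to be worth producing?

54

Check each constraint at x*: catalyst 31/31 (tight); feedstock 47/47 (tight); cooling 103/114 (slack 11).
Slack constraints have shadow price 0 (complementary slackness).
Dual feasibility on the basic columns requires 3·y_catalyst + 1·y_feedstock = 31, 1·y_catalyst + 2·y_feedstock = 22.
Solving: y_catalyst = 8, y_feedstock = 7.
solvent B enters the basis when its profit ≥ yᵀa₃ = 8·5 + 7·2 = 54.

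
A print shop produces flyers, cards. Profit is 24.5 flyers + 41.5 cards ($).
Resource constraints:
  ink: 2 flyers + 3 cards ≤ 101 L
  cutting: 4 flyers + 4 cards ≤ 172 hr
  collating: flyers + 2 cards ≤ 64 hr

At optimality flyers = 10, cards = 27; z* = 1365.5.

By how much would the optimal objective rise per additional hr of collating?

9.5

At the optimum: ink uses 101 of 101 (binding); cutting uses 148 of 172 (slack = 24); collating uses 64 of 64 (binding).
Slack constraints have shadow price 0 (complementary slackness).
The binding rows give the dual system: 2·y_ink + 1·y_collating = 24.5 and 3·y_ink + 2·y_collating = 41.5.
This yields shadow prices y_ink = 7.5, y_collating = 9.5.
Shadow price of collating = 9.5.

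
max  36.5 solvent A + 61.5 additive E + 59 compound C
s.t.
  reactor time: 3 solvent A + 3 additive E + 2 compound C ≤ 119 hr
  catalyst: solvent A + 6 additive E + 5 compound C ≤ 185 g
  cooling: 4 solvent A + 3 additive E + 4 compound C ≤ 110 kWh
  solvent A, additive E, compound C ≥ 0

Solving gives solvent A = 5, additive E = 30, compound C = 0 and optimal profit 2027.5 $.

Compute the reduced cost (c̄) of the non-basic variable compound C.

Check each constraint at x*: reactor time 105/119 (slack 14); catalyst 185/185 (tight); cooling 110/110 (tight).
By complementary slackness, y = 0 for the non-binding constraint.
From A_Bᵀ y = c: 1·y_catalyst + 4·y_cooling = 36.5; 6·y_catalyst + 3·y_cooling = 61.5.
Solving: y_catalyst = 6.5, y_cooling = 7.5.
Reduced cost of compound C: c₃ − yᵀa₃ = 59 − (6.5·5 + 7.5·4) = 59 − 62.5 = -3.5.

-3.5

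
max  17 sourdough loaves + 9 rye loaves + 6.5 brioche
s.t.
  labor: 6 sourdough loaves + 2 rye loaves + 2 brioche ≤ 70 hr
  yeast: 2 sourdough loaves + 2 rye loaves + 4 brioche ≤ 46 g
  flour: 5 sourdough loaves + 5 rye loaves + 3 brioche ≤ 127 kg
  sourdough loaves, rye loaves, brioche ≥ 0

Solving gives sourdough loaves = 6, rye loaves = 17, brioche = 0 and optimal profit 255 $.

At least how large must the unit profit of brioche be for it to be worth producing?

14

At the optimum: labor uses 70 of 70 (binding); yeast uses 46 of 46 (binding); flour uses 115 of 127 (slack = 12).
Since flour is not tight, its dual is 0.
Dual feasibility on the basic columns requires 6·y_labor + 2·y_yeast = 17, 2·y_labor + 2·y_yeast = 9.
→ y_labor = 2 and y_yeast = 2.5.
brioche enters the basis when its profit ≥ yᵀa₃ = 2·2 + 2.5·4 = 14.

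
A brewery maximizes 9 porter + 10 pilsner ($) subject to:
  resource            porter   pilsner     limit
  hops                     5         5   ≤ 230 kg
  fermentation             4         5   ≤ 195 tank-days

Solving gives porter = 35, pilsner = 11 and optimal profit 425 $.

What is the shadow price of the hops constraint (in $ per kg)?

Both hops and fermentation are binding at x*.
The binding rows give the dual system: 5·y_hops + 4·y_fermentation = 9 and 5·y_hops + 5·y_fermentation = 10.
This yields shadow prices y_hops = 1, y_fermentation = 1.
Shadow price of hops = 1.

1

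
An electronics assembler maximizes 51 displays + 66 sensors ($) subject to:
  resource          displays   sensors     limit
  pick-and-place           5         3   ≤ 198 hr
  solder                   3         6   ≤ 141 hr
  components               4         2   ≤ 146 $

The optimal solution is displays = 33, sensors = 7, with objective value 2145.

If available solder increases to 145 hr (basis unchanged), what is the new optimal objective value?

Check each constraint at x*: pick-and-place 186/198 (slack 12); solder 141/141 (tight); components 146/146 (tight).
By complementary slackness, y = 0 for the non-binding constraint.
Dual feasibility on the basic columns requires 3·y_solder + 4·y_components = 51, 6·y_solder + 2·y_components = 66.
→ y_solder = 9 and y_components = 6.
Δz = y_solder·Δb = 9 × (4) = 36, so new z* = 2145 + 36 = 2181.

2181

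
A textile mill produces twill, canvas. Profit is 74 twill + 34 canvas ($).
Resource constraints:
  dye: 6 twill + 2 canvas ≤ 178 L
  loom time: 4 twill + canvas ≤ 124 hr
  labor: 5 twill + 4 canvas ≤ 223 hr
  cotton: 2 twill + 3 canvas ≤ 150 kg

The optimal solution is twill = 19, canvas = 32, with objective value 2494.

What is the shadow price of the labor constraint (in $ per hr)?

4

Binding: dye and labor. Non-binding: loom time (16 unused), cotton (16 unused).
Slack constraints have shadow price 0 (complementary slackness).
From A_Bᵀ y = c: 6·y_dye + 5·y_labor = 74; 2·y_dye + 4·y_labor = 34.
Solving: y_dye = 9, y_labor = 4.
Shadow price of labor = 4.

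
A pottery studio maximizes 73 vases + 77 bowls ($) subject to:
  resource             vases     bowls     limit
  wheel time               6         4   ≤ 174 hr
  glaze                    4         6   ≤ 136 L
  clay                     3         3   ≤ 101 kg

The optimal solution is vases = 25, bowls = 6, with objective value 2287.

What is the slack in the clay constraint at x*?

8

clay used = 3·25 + 3·6 = 93; slack = 101 − 93 = 8.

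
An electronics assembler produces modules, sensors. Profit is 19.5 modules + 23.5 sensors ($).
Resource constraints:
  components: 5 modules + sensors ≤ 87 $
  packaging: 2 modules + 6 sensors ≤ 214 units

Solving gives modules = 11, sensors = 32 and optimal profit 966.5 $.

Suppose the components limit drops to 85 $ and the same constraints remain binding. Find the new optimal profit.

961.5

At the optimum: components uses 87 of 87 (binding); packaging uses 214 of 214 (binding).
From A_Bᵀ y = c: 5·y_components + 2·y_packaging = 19.5; 1·y_components + 6·y_packaging = 23.5.
→ y_components = 2.5 and y_packaging = 3.5.
Δz = y_components·Δb = 2.5 × (-2) = -5, so new z* = 966.5 − 5 = 961.5.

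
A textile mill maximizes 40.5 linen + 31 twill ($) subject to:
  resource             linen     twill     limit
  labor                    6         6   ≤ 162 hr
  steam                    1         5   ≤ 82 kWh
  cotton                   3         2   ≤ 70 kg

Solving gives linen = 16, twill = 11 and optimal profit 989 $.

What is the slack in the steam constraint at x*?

11

steam used = 1·16 + 5·11 = 71; slack = 82 − 71 = 11.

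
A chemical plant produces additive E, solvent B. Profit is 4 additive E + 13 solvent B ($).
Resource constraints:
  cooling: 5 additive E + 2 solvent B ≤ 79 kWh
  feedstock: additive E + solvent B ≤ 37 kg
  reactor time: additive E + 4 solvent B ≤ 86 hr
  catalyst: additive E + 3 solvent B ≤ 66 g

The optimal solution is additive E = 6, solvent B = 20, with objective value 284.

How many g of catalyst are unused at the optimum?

0

catalyst used = 1·6 + 3·20 = 66; slack = 66 − 66 = 0.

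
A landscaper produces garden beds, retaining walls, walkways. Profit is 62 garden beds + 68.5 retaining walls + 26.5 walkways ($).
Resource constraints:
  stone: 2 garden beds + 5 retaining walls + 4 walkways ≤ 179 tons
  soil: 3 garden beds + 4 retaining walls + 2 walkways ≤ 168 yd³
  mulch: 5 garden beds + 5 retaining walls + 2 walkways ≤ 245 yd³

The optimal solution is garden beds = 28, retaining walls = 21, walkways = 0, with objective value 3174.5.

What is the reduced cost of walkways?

Check each constraint at x*: stone 161/179 (slack 18); soil 168/168 (tight); mulch 245/245 (tight).
By complementary slackness, y = 0 for the non-binding constraint.
The binding rows give the dual system: 3·y_soil + 5·y_mulch = 62 and 4·y_soil + 5·y_mulch = 68.5.
This yields shadow prices y_soil = 6.5, y_mulch = 8.5.
Reduced cost of walkways: c₃ − yᵀa₃ = 26.5 − (6.5·2 + 8.5·2) = 26.5 − 30 = -3.5.

-3.5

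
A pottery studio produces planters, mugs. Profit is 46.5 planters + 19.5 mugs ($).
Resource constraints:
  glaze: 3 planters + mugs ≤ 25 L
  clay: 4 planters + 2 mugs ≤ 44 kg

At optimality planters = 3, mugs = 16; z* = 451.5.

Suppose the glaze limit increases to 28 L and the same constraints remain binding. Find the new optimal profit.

At the optimum: glaze uses 25 of 25 (binding); clay uses 44 of 44 (binding).
From A_Bᵀ y = c: 3·y_glaze + 4·y_clay = 46.5; 1·y_glaze + 2·y_clay = 19.5.
Solving: y_glaze = 7.5, y_clay = 6.
Δz = y_glaze·Δb = 7.5 × (3) = 22.5, so new z* = 451.5 + 22.5 = 474.

474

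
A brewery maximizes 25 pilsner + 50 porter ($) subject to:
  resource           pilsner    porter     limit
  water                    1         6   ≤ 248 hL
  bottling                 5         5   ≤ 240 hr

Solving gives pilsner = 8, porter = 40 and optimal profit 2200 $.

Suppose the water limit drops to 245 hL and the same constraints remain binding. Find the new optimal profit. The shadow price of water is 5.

Δb = -3, so new z* = 2200 + (5)·(-3) = 2200 − 15 = 2185.

2185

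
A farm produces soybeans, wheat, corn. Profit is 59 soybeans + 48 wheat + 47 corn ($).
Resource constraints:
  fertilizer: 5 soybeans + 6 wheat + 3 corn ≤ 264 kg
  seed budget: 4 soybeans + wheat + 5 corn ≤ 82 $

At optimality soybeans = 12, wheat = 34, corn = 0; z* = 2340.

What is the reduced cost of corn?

At the optimum: fertilizer uses 264 of 264 (binding); seed budget uses 82 of 82 (binding).
Dual feasibility on the basic columns requires 5·y_fertilizer + 4·y_seed budget = 59, 6·y_fertilizer + 1·y_seed budget = 48.
Solving: y_fertilizer = 7, y_seed budget = 6.
Reduced cost of corn: c₃ − yᵀa₃ = 47 − (7·3 + 6·5) = 47 − 51 = -4.

-4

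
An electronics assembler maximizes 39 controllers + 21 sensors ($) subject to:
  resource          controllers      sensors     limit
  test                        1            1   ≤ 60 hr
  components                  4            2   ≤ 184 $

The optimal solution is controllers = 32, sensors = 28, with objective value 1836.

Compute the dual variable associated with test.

At the optimum: test uses 60 of 60 (binding); components uses 184 of 184 (binding).
From A_Bᵀ y = c: 1·y_test + 4·y_components = 39; 1·y_test + 2·y_components = 21.
Solving: y_test = 3, y_components = 9.
Shadow price of test = 3.

3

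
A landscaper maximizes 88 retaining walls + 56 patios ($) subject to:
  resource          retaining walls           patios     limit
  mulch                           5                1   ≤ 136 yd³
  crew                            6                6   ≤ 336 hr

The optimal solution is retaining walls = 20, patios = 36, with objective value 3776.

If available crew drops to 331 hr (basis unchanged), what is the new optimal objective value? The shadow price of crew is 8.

Δb = -5, so new z* = 3776 + (8)·(-5) = 3776 − 40 = 3736.

3736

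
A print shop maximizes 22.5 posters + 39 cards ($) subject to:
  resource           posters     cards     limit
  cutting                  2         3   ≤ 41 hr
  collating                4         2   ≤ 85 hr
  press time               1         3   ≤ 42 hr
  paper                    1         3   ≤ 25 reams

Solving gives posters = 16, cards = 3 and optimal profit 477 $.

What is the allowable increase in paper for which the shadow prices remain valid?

Binding constraints: cutting, paper. The basis is B = [[2,3],[1,3]] with det 3.
Per unit increase in paper, x* moves by d = (-1, 0.6667).
The basis stays optimal until posters reaches 0; allowable increase = 16 reams.

16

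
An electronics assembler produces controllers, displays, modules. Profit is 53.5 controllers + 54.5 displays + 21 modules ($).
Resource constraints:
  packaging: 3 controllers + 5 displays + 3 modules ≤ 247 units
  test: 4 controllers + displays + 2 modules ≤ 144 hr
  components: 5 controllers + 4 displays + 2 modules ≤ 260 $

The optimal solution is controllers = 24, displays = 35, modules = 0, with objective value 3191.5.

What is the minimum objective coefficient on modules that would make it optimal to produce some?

29.5

Binding: packaging and components. Non-binding: test (13 unused).
Since test is not tight, its dual is 0.
Dual feasibility on the basic columns requires 3·y_packaging + 5·y_components = 53.5, 5·y_packaging + 4·y_components = 54.5.
Solving: y_packaging = 4.5, y_components = 8.
modules enters the basis when its profit ≥ yᵀa₃ = 4.5·3 + 8·2 = 29.5.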